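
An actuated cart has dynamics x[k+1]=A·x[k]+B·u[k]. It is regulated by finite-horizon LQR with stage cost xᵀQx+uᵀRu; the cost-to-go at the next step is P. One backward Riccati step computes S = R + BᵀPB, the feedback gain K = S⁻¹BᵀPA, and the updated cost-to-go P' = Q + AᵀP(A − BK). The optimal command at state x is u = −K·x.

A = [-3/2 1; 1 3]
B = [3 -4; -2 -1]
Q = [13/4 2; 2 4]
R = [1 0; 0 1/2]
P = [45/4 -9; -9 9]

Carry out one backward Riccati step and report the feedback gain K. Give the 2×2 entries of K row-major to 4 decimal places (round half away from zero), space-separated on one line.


-0.4782 -0.9262 0.0301 -0.8940

BᵀP = [51.7500 -45.0000; -36.0000 27.0000]
S = R + BᵀPB = [1 0; 0 1/2] + [245.2500 -162.0000; -162.0000 117.0000] = [246.2500 -162.0000; -162.0000 117.5000]
BᵀPA = [-122.6250 -83.2500; 81.0000 45.0000]
K = S⁻¹·BᵀPA = [-0.4782 -0.9262; 0.0301 -0.8940]
A−BK = [0.0549 0.2026; 0.0738 0.2535]
AᵀP(A−BK) = [0.2391 0.4631; 0.4631 1.3732]
P' = Q + AᵀP(A−BK) = [3.4891 2.4631; 2.4631 5.3732]
tr(P') = 8.8623


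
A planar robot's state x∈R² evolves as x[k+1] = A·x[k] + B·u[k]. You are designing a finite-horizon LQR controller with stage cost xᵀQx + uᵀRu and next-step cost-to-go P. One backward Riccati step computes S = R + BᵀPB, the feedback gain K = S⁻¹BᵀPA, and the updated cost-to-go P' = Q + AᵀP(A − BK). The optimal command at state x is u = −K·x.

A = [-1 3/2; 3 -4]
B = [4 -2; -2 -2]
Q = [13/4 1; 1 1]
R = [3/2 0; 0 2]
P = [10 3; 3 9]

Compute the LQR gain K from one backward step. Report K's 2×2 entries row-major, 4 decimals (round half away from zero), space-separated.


BᵀP = [34.0000 -6.0000; -26.0000 -24.0000]
S = R + BᵀPB = [3/2 0; 0 2] + [148.0000 -56.0000; -56.0000 100.0000] = [149.5000 -56.0000; -56.0000 102.0000]
BᵀPA = [-52.0000 75.0000; -46.0000 57.0000]
K = S⁻¹·BᵀPA = [-0.6505 0.8951; -0.8081 1.0502]
A−BK = [-0.0141 0.0202; 0.0826 -0.1094]
AᵀP(A−BK) = [1.9974 -2.6455; -2.6455 3.5062]
P' = Q + AᵀP(A−BK) = [5.2474 -1.6455; -1.6455 4.5062]
tr(P') = 9.7537

-0.6505 0.8951 -0.8081 1.0502


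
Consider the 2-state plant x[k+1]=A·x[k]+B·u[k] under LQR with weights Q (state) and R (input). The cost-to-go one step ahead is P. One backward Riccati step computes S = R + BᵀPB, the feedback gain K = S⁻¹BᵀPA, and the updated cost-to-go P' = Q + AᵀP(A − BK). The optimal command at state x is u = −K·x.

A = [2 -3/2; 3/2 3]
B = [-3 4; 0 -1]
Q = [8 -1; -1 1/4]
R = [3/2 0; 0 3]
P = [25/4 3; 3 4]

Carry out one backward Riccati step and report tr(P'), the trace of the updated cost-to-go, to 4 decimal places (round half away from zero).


29.7018

BᵀP = [-18.7500 -9.0000; 22.0000 8.0000]
S = R + BᵀPB = [3/2 0; 0 3] + [56.2500 -66.0000; -66.0000 80.0000] = [57.7500 -66.0000; -66.0000 83.0000]
BᵀPA = [-51.0000 1.1250; 56.0000 -9.0000]
K = S⁻¹·BᵀPA = [-1.2281 -1.1449; -0.3019 -1.0189]
A−BK = [-0.4768 -0.8593; 1.1981 1.9811]
AᵀP(A−BK) = [6.2710 9.1647; 9.1647 15.1807]
P' = Q + AᵀP(A−BK) = [14.2710 8.1647; 8.1647 15.4307]
tr(P') = 29.7018


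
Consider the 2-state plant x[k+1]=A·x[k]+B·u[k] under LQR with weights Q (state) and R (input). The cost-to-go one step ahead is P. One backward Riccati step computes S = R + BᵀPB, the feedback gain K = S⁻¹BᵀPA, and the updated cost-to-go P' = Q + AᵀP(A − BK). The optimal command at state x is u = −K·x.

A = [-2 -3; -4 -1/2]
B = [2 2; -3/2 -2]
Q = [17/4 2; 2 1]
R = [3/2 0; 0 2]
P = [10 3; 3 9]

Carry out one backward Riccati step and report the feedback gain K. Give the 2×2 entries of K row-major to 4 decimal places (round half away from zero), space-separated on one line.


BᵀP = [15.5000 -7.5000; 14.0000 -12.0000]
S = R + BᵀPB = [3/2 0; 0 2] + [42.2500 46.0000; 46.0000 52.0000] = [43.7500 46.0000; 46.0000 54.0000]
BᵀPA = [-1.0000 -42.7500; 20.0000 -36.0000]
K = S⁻¹·BᵀPA = [-3.9513 -2.6471; 3.7363 1.5882]
A−BK = [-1.5700 -0.8824; -2.4544 -1.2941]
AᵀP(A−BK) = [153.3225 82.5882; 82.5882 45.2647]
P' = Q + AᵀP(A−BK) = [157.5725 84.5882; 84.5882 46.2647]
tr(P') = 203.8372

-3.9513 -2.6471 3.7363 1.5882


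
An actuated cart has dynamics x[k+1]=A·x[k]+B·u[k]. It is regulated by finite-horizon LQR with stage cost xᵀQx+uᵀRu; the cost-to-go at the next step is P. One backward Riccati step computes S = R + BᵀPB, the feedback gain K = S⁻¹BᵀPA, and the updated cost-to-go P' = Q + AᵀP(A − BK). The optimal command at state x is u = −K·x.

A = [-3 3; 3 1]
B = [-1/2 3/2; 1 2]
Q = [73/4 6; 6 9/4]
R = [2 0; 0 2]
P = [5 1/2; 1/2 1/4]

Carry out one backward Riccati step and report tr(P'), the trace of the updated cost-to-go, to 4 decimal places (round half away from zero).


BᵀP = [-2.0000 0.0000; 8.5000 1.2500]
S = R + BᵀPB = [2 0; 0 2] + [1.0000 -3.0000; -3.0000 15.2500] = [3.0000 -3.0000; -3.0000 17.2500]
BᵀPA = [6.0000 -6.0000; -21.7500 26.7500]
K = S⁻¹·BᵀPA = [0.8947 -0.5439; -1.1053 1.4561]
A−BK = [-0.8947 0.5439; 4.3158 -1.3684]
AᵀP(A−BK) = [8.8421 -6.3158; -6.3158 6.0351]
P' = Q + AᵀP(A−BK) = [27.0921 -0.3158; -0.3158 8.2851]
tr(P') = 35.3772

35.3772


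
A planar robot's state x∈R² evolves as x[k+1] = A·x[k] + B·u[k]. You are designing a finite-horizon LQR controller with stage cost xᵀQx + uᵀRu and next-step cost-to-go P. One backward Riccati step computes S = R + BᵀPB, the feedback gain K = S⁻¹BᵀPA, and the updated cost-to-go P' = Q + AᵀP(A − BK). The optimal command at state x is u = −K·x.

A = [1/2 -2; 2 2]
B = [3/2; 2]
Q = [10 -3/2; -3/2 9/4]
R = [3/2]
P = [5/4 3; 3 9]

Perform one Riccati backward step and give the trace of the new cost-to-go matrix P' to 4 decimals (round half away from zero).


BᵀP = [7.8750 22.5000]
S = R + BᵀPB = [3/2] + [56.8125] = [58.3125]
BᵀPA = [48.9375 29.2500]
K = S⁻¹·BᵀPA = [0.8392 0.5016]
A−BK = [-0.7588 -2.7524; 0.3215 0.9968]
AᵀP(A−BK) = [1.2428 1.2026; 1.2026 2.3280]
P' = Q + AᵀP(A−BK) = [11.2428 -0.2974; -0.2974 4.5780]
tr(P') = 15.8207

15.8207


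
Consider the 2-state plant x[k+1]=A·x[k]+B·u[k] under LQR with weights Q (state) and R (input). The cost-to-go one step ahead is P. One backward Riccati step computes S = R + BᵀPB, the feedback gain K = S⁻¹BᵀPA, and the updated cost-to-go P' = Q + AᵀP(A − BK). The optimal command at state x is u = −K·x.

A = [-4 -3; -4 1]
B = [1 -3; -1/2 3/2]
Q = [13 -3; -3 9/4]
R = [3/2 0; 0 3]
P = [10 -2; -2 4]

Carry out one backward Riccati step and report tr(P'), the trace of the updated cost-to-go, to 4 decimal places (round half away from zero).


BᵀP = [11.0000 -4.0000; -33.0000 12.0000]
S = R + BᵀPB = [3/2 0; 0 3] + [13.0000 -39.0000; -39.0000 117.0000] = [14.5000 -39.0000; -39.0000 120.0000]
BᵀPA = [-28.0000 -37.0000; 84.0000 111.0000]
K = S⁻¹·BᵀPA = [-0.3836 -0.5068; 0.5753 0.7603]
A−BK = [-1.8904 -0.2123; -5.0548 -0.3938]
AᵀP(A−BK) = [100.9315 9.9452; 9.9452 2.8562]
P' = Q + AᵀP(A−BK) = [113.9315 6.9452; 6.9452 5.1062]
tr(P') = 119.0377

119.0377


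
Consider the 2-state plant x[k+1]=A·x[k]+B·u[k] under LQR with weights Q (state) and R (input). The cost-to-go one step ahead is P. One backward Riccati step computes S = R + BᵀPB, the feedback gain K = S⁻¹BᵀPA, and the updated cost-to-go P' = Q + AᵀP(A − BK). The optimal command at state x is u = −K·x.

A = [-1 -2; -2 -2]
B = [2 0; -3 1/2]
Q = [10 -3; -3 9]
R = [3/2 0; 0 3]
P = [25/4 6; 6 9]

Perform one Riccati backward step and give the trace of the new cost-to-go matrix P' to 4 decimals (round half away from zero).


94.9143

BᵀP = [-5.5000 -15.0000; 3.0000 4.5000]
S = R + BᵀPB = [3/2 0; 0 3] + [34.0000 -7.5000; -7.5000 2.2500] = [35.5000 -7.5000; -7.5000 5.2500]
BᵀPA = [35.5000 41.0000; -12.0000 -15.0000]
K = S⁻¹·BᵀPA = [0.7406 0.7896; -1.2277 -1.7291]
A−BK = [-2.4813 -3.5793; 0.8357 1.2334]
AᵀP(A−BK) = [25.2255 35.7190; 35.7190 50.6888]
P' = Q + AᵀP(A−BK) = [35.2255 32.7190; 32.7190 59.6888]
tr(P') = 94.9143


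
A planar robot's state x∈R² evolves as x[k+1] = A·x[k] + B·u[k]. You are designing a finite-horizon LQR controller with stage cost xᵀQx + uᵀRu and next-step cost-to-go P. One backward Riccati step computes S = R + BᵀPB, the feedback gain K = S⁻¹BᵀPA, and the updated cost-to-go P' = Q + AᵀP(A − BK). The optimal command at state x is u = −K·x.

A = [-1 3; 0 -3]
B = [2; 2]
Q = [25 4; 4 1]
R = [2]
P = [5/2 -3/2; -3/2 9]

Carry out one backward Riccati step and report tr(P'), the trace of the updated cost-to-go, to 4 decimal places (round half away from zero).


116.6389

BᵀP = [2.0000 15.0000]
S = R + BᵀPB = [2] + [34.0000] = [36.0000]
BᵀPA = [-2.0000 -39.0000]
K = S⁻¹·BᵀPA = [-0.0556 -1.0833]
A−BK = [-0.8889 5.1667; 0.1111 -0.8333]
AᵀP(A−BK) = [2.3889 -14.1667; -14.1667 88.2500]
P' = Q + AᵀP(A−BK) = [27.3889 -10.1667; -10.1667 89.2500]
tr(P') = 116.6389


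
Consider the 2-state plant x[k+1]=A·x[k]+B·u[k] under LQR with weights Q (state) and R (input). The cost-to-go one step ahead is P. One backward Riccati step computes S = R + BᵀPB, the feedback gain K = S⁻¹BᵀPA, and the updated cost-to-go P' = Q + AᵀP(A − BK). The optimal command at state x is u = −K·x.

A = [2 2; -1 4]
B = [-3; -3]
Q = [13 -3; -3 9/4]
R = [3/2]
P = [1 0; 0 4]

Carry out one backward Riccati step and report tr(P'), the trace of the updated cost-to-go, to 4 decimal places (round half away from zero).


27.7661

BᵀP = [-3.0000 -12.0000]
S = R + BᵀPB = [3/2] + [45.0000] = [46.5000]
BᵀPA = [6.0000 -54.0000]
K = S⁻¹·BᵀPA = [0.1290 -1.1613]
A−BK = [2.3871 -1.4839; -0.6129 0.5161]
AᵀP(A−BK) = [7.2258 -5.0323; -5.0323 5.2903]
P' = Q + AᵀP(A−BK) = [20.2258 -8.0323; -8.0323 7.5403]
tr(P') = 27.7661


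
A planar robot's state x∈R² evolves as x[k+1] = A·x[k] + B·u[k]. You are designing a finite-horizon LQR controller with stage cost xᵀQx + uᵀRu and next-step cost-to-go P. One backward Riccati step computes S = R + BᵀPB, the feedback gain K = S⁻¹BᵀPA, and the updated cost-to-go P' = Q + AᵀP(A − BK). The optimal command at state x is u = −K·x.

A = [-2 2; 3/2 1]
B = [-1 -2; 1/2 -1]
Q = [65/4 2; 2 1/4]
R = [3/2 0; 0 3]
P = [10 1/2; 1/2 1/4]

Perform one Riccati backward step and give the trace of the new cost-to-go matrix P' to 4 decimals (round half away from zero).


20.9734

BᵀP = [-9.7500 -0.3750; -20.5000 -1.2500]
S = R + BᵀPB = [3/2 0; 0 3] + [9.5625 19.8750; 19.8750 42.2500] = [11.0625 19.8750; 19.8750 45.2500]
BᵀPA = [18.9375 -19.8750; 39.1250 -42.2500]
K = S⁻¹·BᵀPA = [0.7513 -0.5648; 0.5346 -0.6856]
A−BK = [-0.1794 0.0639; 1.6590 0.5968]
AᵀP(A−BK) = [2.4165 -1.6039; -1.6039 2.0568]
P' = Q + AᵀP(A−BK) = [18.6665 0.3961; 0.3961 2.3068]
tr(P') = 20.9734


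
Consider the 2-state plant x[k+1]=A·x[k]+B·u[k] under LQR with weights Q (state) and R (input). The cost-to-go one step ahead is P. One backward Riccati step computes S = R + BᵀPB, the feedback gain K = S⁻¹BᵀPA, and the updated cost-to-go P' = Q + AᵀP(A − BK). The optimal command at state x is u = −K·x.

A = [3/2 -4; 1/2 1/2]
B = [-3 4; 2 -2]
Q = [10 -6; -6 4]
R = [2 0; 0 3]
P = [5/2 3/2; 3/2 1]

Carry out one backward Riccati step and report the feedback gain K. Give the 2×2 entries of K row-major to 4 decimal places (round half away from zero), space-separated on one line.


-0.2966 0.6517 0.3759 -0.7621

BᵀP = [-4.5000 -2.5000; 7.0000 4.0000]
S = R + BᵀPB = [2 0; 0 3] + [8.5000 -13.0000; -13.0000 20.0000] = [10.5000 -13.0000; -13.0000 23.0000]
BᵀPA = [-8.0000 16.7500; 12.5000 -26.0000]
K = S⁻¹·BᵀPA = [-0.2966 0.6517; 0.3759 -0.7621]
A−BK = [-0.8931 1.0034; 1.8448 -2.3276]
AᵀP(A−BK) = [1.0543 -1.8853; -1.8853 3.5198]
P' = Q + AᵀP(A−BK) = [11.0543 -7.8853; -7.8853 7.5198]
tr(P') = 18.5741


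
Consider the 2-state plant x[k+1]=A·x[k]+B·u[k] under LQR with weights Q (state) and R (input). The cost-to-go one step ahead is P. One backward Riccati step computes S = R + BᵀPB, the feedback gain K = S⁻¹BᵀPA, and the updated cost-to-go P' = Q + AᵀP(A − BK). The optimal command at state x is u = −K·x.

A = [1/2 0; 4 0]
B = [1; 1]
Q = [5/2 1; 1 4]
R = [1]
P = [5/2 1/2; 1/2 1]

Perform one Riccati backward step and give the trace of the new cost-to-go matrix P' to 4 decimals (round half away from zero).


BᵀP = [3.0000 1.5000]
S = R + BᵀPB = [1] + [4.5000] = [5.5000]
BᵀPA = [7.5000 0.0000]
K = S⁻¹·BᵀPA = [1.3636 0.0000]
A−BK = [-0.8636 0.0000; 2.6364 0.0000]
AᵀP(A−BK) = [8.3977 0.0000; 0.0000 0.0000]
P' = Q + AᵀP(A−BK) = [10.8977 1.0000; 1.0000 4.0000]
tr(P') = 14.8977

14.8977


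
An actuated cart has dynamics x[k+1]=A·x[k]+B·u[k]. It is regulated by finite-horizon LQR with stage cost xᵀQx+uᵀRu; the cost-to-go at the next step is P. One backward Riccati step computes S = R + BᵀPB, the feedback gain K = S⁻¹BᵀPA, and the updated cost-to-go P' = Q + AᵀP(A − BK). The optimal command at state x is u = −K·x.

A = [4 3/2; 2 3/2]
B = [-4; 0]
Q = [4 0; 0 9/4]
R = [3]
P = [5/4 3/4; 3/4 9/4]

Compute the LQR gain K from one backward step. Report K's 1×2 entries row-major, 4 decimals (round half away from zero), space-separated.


-1.1304 -0.5217

BᵀP = [-5.0000 -3.0000]
S = R + BᵀPB = [3] + [20.0000] = [23.0000]
BᵀPA = [-26.0000 -12.0000]
K = S⁻¹·BᵀPA = [-1.1304 -0.5217]
A−BK = [-0.5217 -0.5870; 2.0000 1.5000]
AᵀP(A−BK) = [11.6087 7.4348; 7.4348 4.9891]
P' = Q + AᵀP(A−BK) = [15.6087 7.4348; 7.4348 7.2391]
tr(P') = 22.8478


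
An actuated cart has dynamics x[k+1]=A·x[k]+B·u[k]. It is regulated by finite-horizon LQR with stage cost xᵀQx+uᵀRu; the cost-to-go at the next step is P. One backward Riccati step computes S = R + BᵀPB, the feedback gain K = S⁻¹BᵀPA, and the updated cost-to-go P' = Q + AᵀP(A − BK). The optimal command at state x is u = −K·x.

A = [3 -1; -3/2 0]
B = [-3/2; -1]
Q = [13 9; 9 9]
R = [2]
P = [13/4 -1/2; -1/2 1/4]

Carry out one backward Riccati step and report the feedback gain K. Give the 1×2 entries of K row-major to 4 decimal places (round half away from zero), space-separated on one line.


BᵀP = [-4.3750 0.5000]
S = R + BᵀPB = [2] + [6.0625] = [8.0625]
BᵀPA = [-13.8750 4.3750]
K = S⁻¹·BᵀPA = [-1.7209 0.5426]
A−BK = [0.4186 -0.1860; -3.2209 0.5426]
AᵀP(A−BK) = [10.4346 -2.9709; -2.9709 0.8760]
P' = Q + AᵀP(A−BK) = [23.4346 6.0291; 6.0291 9.8760]
tr(P') = 33.3106

-1.7209 0.5426


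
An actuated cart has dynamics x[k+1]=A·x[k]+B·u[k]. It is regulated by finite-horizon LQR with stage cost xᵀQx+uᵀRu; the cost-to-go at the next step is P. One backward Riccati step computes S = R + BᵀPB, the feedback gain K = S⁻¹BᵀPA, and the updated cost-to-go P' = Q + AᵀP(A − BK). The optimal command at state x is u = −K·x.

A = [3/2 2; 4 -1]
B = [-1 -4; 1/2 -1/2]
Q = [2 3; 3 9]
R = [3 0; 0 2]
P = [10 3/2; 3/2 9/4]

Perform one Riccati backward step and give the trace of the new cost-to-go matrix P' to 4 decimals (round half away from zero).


37.5035

BᵀP = [-9.2500 -0.3750; -40.7500 -7.1250]
S = R + BᵀPB = [3 0; 0 2] + [9.0625 37.1875; 37.1875 166.5625] = [12.0625 37.1875; 37.1875 168.5625]
BᵀPA = [-15.3750 -18.1250; -89.6250 -74.3750]
K = S⁻¹·BᵀPA = [1.1398 -0.4449; -0.7832 -0.3431]
A−BK = [-0.4928 0.1828; 3.0385 -0.9491]
AᵀP(A−BK) = [23.8339 -6.8387; -6.8387 2.6696]
P' = Q + AᵀP(A−BK) = [25.8339 -3.8387; -3.8387 11.6696]
tr(P') = 37.5035


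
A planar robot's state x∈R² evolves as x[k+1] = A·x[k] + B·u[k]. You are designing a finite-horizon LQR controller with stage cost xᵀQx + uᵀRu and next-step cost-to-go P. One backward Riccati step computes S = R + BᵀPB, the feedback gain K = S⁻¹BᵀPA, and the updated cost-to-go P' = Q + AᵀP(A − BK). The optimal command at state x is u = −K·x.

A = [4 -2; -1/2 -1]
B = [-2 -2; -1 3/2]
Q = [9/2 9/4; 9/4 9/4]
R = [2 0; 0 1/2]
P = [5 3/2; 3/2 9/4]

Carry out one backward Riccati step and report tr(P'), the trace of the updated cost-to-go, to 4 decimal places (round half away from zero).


BᵀP = [-11.5000 -5.2500; -7.7500 0.3750]
S = R + BᵀPB = [2 0; 0 1/2] + [28.2500 15.1250; 15.1250 16.0625] = [30.2500 15.1250; 15.1250 16.5625]
BᵀPA = [-43.3750 28.2500; -31.1875 15.1250]
K = S⁻¹·BᵀPA = [-0.9061 0.8783; -1.0556 0.1111]
A−BK = [0.0767 -0.0211; 0.1772 -0.2883]
AᵀP(A−BK) = [2.3400 -1.8122; -1.8122 1.7567]
P' = Q + AᵀP(A−BK) = [6.8400 0.4378; 0.4378 4.0067]
tr(P') = 10.8466

10.8466


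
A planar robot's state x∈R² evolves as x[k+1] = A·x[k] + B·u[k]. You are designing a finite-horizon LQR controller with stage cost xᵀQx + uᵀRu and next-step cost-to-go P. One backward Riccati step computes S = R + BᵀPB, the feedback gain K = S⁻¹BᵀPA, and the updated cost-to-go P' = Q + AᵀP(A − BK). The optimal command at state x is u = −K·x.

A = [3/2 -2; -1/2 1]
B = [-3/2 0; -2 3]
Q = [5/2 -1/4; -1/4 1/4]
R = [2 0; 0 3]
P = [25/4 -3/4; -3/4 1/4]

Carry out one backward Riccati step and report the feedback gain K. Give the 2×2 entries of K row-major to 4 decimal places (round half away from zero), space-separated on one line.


BᵀP = [-7.8750 0.6250; -2.2500 0.7500]
S = R + BᵀPB = [2 0; 0 3] + [10.5625 1.8750; 1.8750 2.2500] = [12.5625 1.8750; 1.8750 5.2500]
BᵀPA = [-12.1250 16.3750; -3.7500 5.2500]
K = S⁻¹·BᵀPA = [-0.9069 1.2192; -0.3904 0.5646]
A−BK = [0.1396 -0.1712; -1.1426 1.7447]
AᵀP(A−BK) = [2.7898 -3.8498; -3.8498 5.3213]
P' = Q + AᵀP(A−BK) = [5.2898 -4.0998; -4.0998 5.5713]
tr(P') = 10.8611

-0.9069 1.2192 -0.3904 0.5646


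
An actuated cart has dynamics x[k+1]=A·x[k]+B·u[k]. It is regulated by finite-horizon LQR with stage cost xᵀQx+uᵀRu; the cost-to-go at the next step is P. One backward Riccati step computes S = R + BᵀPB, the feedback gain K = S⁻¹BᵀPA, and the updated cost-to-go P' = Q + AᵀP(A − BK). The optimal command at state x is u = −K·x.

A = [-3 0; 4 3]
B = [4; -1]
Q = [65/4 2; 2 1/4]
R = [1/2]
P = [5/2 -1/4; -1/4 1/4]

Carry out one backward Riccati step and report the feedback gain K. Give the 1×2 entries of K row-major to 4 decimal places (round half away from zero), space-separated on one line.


BᵀP = [10.2500 -1.2500]
S = R + BᵀPB = [1/2] + [42.2500] = [42.7500]
BᵀPA = [-35.7500 -3.7500]
K = S⁻¹·BᵀPA = [-0.8363 -0.0877]
A−BK = [0.3450 0.3509; 3.1637 2.9123]
AᵀP(A−BK) = [2.6038 2.1140; 2.1140 1.9211]
P' = Q + AᵀP(A−BK) = [18.8538 4.1140; 4.1140 2.1711]
tr(P') = 21.0249

-0.8363 -0.0877


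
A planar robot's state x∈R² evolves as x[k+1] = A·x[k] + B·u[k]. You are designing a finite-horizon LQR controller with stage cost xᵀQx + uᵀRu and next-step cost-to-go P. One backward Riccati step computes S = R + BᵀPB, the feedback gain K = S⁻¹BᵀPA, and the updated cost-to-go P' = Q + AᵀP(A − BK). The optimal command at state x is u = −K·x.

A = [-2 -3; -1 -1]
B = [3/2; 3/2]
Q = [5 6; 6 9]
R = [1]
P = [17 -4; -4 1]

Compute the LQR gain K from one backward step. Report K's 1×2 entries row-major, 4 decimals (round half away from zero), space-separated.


BᵀP = [19.5000 -4.5000]
S = R + BᵀPB = [1] + [22.5000] = [23.5000]
BᵀPA = [-34.5000 -54.0000]
K = S⁻¹·BᵀPA = [-1.4681 -2.2979]
A−BK = [0.2021 0.4468; 1.2021 2.4468]
AᵀP(A−BK) = [2.3511 3.7234; 3.7234 5.9149]
P' = Q + AᵀP(A−BK) = [7.3511 9.7234; 9.7234 14.9149]
tr(P') = 22.2660

-1.4681 -2.2979


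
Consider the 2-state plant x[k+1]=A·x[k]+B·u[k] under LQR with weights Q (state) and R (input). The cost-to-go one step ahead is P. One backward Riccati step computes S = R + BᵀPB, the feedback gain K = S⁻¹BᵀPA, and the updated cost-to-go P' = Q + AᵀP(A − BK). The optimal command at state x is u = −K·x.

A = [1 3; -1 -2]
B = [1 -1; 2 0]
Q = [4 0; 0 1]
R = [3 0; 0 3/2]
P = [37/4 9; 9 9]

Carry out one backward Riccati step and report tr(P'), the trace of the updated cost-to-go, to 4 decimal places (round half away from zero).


7.0345

BᵀP = [27.2500 27.0000; -9.2500 -9.0000]
S = R + BᵀPB = [3 0; 0 3/2] + [81.2500 -27.2500; -27.2500 9.2500] = [84.2500 -27.2500; -27.2500 10.7500]
BᵀPA = [0.2500 27.7500; -0.2500 -9.7500]
K = S⁻¹·BᵀPA = [-0.0253 0.2000; -0.0874 -0.4000]
A−BK = [0.9379 2.4000; -0.9494 -2.4000]
AᵀP(A−BK) = [0.2345 0.6000; 0.6000 1.8000]
P' = Q + AᵀP(A−BK) = [4.2345 0.6000; 0.6000 2.8000]
tr(P') = 7.0345


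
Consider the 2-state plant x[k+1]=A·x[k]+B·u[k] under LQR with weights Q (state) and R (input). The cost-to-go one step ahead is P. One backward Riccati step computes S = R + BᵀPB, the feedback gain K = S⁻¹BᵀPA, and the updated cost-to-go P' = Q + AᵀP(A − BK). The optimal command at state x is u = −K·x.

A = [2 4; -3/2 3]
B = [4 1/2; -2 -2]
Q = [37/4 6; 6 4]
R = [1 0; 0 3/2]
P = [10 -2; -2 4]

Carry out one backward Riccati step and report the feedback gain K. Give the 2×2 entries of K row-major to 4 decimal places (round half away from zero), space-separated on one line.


BᵀP = [44.0000 -16.0000; 9.0000 -9.0000]
S = R + BᵀPB = [1 0; 0 3/2] + [208.0000 54.0000; 54.0000 22.5000] = [209.0000 54.0000; 54.0000 24.0000]
BᵀPA = [112.0000 128.0000; 31.5000 9.0000]
K = S⁻¹·BᵀPA = [0.4700 1.2314; 0.2550 -2.3957]
A−BK = [-0.0075 0.2721; -0.0500 0.6714]
AᵀP(A−BK) = [0.3275 -0.4550; -0.4550 11.9386]
P' = Q + AᵀP(A−BK) = [9.5775 5.5450; 5.5450 15.9386]
tr(P') = 25.5161

0.4700 1.2314 0.2550 -2.3957


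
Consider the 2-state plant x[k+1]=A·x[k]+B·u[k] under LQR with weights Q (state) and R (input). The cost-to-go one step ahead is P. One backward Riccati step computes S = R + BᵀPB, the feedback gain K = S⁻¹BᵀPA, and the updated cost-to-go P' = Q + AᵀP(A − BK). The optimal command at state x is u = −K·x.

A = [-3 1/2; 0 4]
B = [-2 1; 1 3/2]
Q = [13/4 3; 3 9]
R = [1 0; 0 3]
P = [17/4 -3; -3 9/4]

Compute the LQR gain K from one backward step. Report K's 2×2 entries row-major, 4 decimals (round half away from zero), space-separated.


1.0713 0.8397 -0.0566 0.1933

BᵀP = [-11.5000 8.2500; -0.2500 0.3750]
S = R + BᵀPB = [1 0; 0 3] + [31.2500 0.8750; 0.8750 0.3125] = [32.2500 0.8750; 0.8750 3.3125]
BᵀPA = [34.5000 27.2500; 0.7500 1.3750]
K = S⁻¹·BᵀPA = [1.0713 0.8397; -0.0566 0.1933]
A−BK = [-0.8008 1.9862; -0.9864 2.8704]
AᵀP(A−BK) = [1.3325 0.5098; 0.5098 1.9144]
P' = Q + AᵀP(A−BK) = [4.5825 3.5098; 3.5098 10.9144]
tr(P') = 15.4969


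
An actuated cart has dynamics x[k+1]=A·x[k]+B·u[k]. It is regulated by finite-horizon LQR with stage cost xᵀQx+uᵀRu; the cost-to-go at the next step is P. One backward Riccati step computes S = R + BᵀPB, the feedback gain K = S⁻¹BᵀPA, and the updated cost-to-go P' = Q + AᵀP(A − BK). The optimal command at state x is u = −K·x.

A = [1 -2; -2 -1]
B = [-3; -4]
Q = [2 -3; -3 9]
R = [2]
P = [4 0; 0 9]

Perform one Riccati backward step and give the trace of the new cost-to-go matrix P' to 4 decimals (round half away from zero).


BᵀP = [-12.0000 -36.0000]
S = R + BᵀPB = [2] + [180.0000] = [182.0000]
BᵀPA = [60.0000 60.0000]
K = S⁻¹·BᵀPA = [0.3297 0.3297]
A−BK = [1.9890 -1.0110; -0.6813 0.3187]
AᵀP(A−BK) = [20.2198 -9.7802; -9.7802 5.2198]
P' = Q + AᵀP(A−BK) = [22.2198 -12.7802; -12.7802 14.2198]
tr(P') = 36.4396

36.4396


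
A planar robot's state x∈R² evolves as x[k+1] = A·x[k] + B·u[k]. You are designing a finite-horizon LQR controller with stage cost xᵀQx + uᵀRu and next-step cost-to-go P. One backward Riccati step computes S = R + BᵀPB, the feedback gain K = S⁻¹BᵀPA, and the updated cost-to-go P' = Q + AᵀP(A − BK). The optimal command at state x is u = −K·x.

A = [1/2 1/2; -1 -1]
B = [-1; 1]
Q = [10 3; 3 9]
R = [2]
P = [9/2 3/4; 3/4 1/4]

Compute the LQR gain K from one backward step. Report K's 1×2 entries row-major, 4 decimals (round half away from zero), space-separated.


-0.2619 -0.2619

BᵀP = [-3.7500 -0.5000]
S = R + BᵀPB = [2] + [3.2500] = [5.2500]
BᵀPA = [-1.3750 -1.3750]
K = S⁻¹·BᵀPA = [-0.2619 -0.2619]
A−BK = [0.2381 0.2381; -0.7381 -0.7381]
AᵀP(A−BK) = [0.2649 0.2649; 0.2649 0.2649]
P' = Q + AᵀP(A−BK) = [10.2649 3.2649; 3.2649 9.2649]
tr(P') = 19.5298


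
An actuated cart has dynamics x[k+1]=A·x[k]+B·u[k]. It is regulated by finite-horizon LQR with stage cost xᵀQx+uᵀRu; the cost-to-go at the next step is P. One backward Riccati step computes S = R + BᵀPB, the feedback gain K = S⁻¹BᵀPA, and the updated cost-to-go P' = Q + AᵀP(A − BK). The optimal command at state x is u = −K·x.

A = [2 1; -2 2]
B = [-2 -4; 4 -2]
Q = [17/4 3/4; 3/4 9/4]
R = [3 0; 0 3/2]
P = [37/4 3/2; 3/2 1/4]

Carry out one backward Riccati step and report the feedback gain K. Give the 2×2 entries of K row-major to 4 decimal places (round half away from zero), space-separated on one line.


-0.0810 -0.0301 -0.3589 -0.2944

BᵀP = [-12.5000 -2.0000; -40.0000 -6.5000]
S = R + BᵀPB = [3 0; 0 3/2] + [17.0000 54.0000; 54.0000 173.0000] = [20.0000 54.0000; 54.0000 174.5000]
BᵀPA = [-21.0000 -16.5000; -67.0000 -53.0000]
K = S⁻¹·BᵀPA = [-0.0810 -0.0301; -0.3589 -0.2944]
A−BK = [0.4024 -0.2378; -2.3937 1.5314]
AᵀP(A−BK) = [0.2535 0.1424; 0.1424 0.1496]
P' = Q + AᵀP(A−BK) = [4.5035 0.8924; 0.8924 2.3996]
tr(P') = 6.9031


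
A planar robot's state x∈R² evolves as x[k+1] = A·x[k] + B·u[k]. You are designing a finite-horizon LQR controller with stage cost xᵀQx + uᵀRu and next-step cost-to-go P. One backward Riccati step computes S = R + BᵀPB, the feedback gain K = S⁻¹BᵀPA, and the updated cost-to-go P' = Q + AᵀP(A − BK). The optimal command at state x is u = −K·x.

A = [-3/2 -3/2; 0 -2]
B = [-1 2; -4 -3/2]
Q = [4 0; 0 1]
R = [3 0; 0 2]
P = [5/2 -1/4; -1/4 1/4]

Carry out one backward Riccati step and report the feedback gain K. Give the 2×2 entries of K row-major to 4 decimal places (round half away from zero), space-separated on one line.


0.1621 0.4011 -0.5517 -0.3954

BᵀP = [-1.5000 -0.7500; 5.3750 -0.8750]
S = R + BᵀPB = [3 0; 0 2] + [4.5000 -1.8750; -1.8750 12.0625] = [7.5000 -1.8750; -1.8750 14.0625]
BᵀPA = [2.2500 3.7500; -8.0625 -6.3125]
K = S⁻¹·BᵀPA = [0.1621 0.4011; -0.5517 -0.3954]
A−BK = [-0.2345 -0.3080; -0.1793 -0.9885]
AᵀP(A−BK) = [0.8121 0.7845; 0.7845 1.1247]
P' = Q + AᵀP(A−BK) = [4.8121 0.7845; 0.7845 2.1247]
tr(P') = 6.9368


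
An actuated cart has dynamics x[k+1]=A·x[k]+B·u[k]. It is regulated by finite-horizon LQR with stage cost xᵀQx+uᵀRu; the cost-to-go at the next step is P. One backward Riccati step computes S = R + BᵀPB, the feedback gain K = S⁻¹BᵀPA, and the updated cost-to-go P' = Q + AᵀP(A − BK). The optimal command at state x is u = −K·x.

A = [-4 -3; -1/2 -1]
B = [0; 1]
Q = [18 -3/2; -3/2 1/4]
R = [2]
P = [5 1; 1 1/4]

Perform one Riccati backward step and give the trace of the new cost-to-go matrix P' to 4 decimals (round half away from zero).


141.3056

BᵀP = [1.0000 0.2500]
S = R + BᵀPB = [2] + [0.2500] = [2.2500]
BᵀPA = [-4.1250 -3.2500]
K = S⁻¹·BᵀPA = [-1.8333 -1.4444]
A−BK = [-4.0000 -3.0000; 1.3333 0.4444]
AᵀP(A−BK) = [76.5000 59.6667; 59.6667 46.5556]
P' = Q + AᵀP(A−BK) = [94.5000 58.1667; 58.1667 46.8056]
tr(P') = 141.3056


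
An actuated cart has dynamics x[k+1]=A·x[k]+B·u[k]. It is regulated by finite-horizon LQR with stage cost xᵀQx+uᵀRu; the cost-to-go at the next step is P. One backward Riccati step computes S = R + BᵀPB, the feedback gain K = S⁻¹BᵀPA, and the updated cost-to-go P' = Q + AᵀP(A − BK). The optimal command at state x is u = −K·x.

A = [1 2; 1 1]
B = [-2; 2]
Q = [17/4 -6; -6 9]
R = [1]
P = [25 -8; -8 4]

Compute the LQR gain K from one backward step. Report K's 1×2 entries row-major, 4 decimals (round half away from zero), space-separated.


BᵀP = [-66.0000 24.0000]
S = R + BᵀPB = [1] + [180.0000] = [181.0000]
BᵀPA = [-42.0000 -108.0000]
K = S⁻¹·BᵀPA = [-0.2320 -0.5967]
A−BK = [0.5359 0.8066; 1.4641 2.1934]
AᵀP(A−BK) = [3.2541 4.9392; 4.9392 7.5580]
P' = Q + AᵀP(A−BK) = [7.5041 -1.0608; -1.0608 16.5580]
tr(P') = 24.0622

-0.2320 -0.5967


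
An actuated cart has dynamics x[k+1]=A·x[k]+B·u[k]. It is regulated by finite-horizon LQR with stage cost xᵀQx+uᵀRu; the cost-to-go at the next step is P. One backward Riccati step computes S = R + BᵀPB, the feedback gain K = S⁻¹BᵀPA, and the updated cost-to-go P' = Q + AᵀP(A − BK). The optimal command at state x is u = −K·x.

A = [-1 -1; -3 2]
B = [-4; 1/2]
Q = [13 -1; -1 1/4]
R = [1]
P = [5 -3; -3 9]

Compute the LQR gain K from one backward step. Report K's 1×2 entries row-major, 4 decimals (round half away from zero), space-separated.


BᵀP = [-21.5000 16.5000]
S = R + BᵀPB = [1] + [94.2500] = [95.2500]
BᵀPA = [-28.0000 54.5000]
K = S⁻¹·BᵀPA = [-0.2940 0.5722]
A−BK = [-2.1759 1.2887; -2.8530 1.7139]
AᵀP(A−BK) = [59.7690 -35.9790; -35.9790 21.8163]
P' = Q + AᵀP(A−BK) = [72.7690 -36.9790; -36.9790 22.0663]
tr(P') = 94.8353

-0.2940 0.5722


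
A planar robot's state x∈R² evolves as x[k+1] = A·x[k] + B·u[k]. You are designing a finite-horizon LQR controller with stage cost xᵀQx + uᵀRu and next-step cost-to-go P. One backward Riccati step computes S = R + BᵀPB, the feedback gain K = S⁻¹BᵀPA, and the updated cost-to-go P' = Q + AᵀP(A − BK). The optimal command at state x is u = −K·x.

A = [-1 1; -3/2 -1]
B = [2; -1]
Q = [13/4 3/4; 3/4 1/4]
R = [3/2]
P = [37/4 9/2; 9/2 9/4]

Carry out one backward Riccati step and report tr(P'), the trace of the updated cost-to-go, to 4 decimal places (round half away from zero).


BᵀP = [14.0000 6.7500]
S = R + BᵀPB = [3/2] + [21.2500] = [22.7500]
BᵀPA = [-24.1250 7.2500]
K = S⁻¹·BᵀPA = [-1.0604 0.3187]
A−BK = [1.1209 0.3626; -2.5604 -0.6813]
AᵀP(A−BK) = [2.2294 -0.4368; -0.4368 0.1896]
P' = Q + AᵀP(A−BK) = [5.4794 0.3132; 0.3132 0.4396]
tr(P') = 5.9190

5.9190


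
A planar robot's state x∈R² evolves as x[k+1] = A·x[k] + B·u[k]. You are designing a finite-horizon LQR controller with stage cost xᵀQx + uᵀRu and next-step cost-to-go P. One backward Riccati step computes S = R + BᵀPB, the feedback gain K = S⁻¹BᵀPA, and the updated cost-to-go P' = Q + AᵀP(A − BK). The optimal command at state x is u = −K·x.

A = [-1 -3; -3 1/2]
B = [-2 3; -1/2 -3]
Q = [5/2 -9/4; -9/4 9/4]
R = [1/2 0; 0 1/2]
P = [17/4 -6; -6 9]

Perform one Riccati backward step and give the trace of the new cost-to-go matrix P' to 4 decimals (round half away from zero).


5.9517

BᵀP = [-5.5000 7.5000; 30.7500 -45.0000]
S = R + BᵀPB = [1/2 0; 0 1/2] + [7.2500 -39.0000; -39.0000 227.2500] = [7.7500 -39.0000; -39.0000 227.7500]
BᵀPA = [-17.0000 20.2500; 104.2500 -114.7500]
K = S⁻¹·BᵀPA = [0.7949 0.5601; 0.5939 -0.4079]
A−BK = [-1.1918 -0.6561; -0.8210 -0.4438]
AᵀP(A−BK) = [0.8536 0.2985; 0.2985 0.3480]
P' = Q + AᵀP(A−BK) = [3.3536 -1.9515; -1.9515 2.5980]
tr(P') = 5.9517


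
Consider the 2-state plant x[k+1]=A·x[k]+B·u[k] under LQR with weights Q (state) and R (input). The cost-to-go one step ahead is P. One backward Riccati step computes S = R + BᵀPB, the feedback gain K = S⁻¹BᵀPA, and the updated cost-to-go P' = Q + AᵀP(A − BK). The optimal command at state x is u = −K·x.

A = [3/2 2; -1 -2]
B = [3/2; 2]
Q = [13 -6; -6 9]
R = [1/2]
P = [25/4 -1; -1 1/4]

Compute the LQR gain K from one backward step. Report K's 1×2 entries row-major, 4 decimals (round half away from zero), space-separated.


1.2614 1.7516

BᵀP = [7.3750 -1.0000]
S = R + BᵀPB = [1/2] + [9.0625] = [9.5625]
BᵀPA = [12.0625 16.7500]
K = S⁻¹·BᵀPA = [1.2614 1.7516]
A−BK = [-0.3922 -0.6275; -3.5229 -5.5033]
AᵀP(A−BK) = [2.0964 3.1209; 3.1209 4.6601]
P' = Q + AᵀP(A−BK) = [15.0964 -2.8791; -2.8791 13.6601]
tr(P') = 28.7565


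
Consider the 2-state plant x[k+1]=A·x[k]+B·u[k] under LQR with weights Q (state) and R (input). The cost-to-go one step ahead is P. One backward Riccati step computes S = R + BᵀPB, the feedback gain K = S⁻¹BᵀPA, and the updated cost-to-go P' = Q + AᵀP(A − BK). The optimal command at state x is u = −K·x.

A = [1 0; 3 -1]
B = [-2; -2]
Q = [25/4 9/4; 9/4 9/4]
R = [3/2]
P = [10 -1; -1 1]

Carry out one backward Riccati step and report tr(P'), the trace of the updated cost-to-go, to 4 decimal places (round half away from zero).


13.8600

BᵀP = [-18.0000 0.0000]
S = R + BᵀPB = [3/2] + [36.0000] = [37.5000]
BᵀPA = [-18.0000 0.0000]
K = S⁻¹·BᵀPA = [-0.4800 0.0000]
A−BK = [0.0400 0.0000; 2.0400 -1.0000]
AᵀP(A−BK) = [4.3600 -2.0000; -2.0000 1.0000]
P' = Q + AᵀP(A−BK) = [10.6100 0.2500; 0.2500 3.2500]
tr(P') = 13.8600


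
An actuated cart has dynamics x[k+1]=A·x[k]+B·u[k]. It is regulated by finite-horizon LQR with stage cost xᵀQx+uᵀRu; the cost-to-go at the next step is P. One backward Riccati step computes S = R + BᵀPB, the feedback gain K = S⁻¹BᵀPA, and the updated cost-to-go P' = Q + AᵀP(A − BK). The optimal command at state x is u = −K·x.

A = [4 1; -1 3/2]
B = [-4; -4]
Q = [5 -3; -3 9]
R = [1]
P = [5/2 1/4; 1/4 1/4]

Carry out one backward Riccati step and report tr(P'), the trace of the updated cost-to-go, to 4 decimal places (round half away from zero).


BᵀP = [-11.0000 -2.0000]
S = R + BᵀPB = [1] + [52.0000] = [53.0000]
BᵀPA = [-42.0000 -14.0000]
K = S⁻¹·BᵀPA = [-0.7925 -0.2642]
A−BK = [0.8302 -0.0566; -4.1698 0.4434]
AᵀP(A−BK) = [4.9670 -0.2193; -0.2193 0.1144]
P' = Q + AᵀP(A−BK) = [9.9670 -3.2193; -3.2193 9.1144]
tr(P') = 19.0814

19.0814


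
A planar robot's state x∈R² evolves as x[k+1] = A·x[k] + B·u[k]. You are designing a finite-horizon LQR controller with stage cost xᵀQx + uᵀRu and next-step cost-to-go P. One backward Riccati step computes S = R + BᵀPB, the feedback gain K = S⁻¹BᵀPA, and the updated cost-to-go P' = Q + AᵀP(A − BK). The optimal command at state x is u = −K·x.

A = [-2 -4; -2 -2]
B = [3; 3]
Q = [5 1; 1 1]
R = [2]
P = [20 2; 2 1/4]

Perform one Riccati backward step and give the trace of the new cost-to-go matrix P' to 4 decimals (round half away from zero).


BᵀP = [66.0000 6.7500]
S = R + BᵀPB = [2] + [218.2500] = [220.2500]
BᵀPA = [-145.5000 -277.5000]
K = S⁻¹·BᵀPA = [-0.6606 -1.2599]
A−BK = [-0.0182 -0.2202; -0.0182 1.7798]
AᵀP(A−BK) = [0.8808 1.6799; 1.6799 3.3689]
P' = Q + AᵀP(A−BK) = [5.8808 2.6799; 2.6799 4.3689]
tr(P') = 10.2497

10.2497


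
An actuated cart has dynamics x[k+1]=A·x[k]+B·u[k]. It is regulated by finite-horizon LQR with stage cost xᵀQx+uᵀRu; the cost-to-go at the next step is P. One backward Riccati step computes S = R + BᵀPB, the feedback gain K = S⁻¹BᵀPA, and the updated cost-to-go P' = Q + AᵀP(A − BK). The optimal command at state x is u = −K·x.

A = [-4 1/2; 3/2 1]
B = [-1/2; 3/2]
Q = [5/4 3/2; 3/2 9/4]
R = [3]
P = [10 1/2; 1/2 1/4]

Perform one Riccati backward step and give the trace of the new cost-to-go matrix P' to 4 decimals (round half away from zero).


BᵀP = [-4.2500 0.1250]
S = R + BᵀPB = [3] + [2.3125] = [5.3125]
BᵀPA = [17.1875 -2.0000]
K = S⁻¹·BᵀPA = [3.2353 -0.3765]
A−BK = [-2.3824 0.3118; -3.3529 1.5647]
AᵀP(A−BK) = [98.9559 -14.7794; -14.7794 2.4971]
P' = Q + AᵀP(A−BK) = [100.2059 -13.2794; -13.2794 4.7471]
tr(P') = 104.9529

104.9529


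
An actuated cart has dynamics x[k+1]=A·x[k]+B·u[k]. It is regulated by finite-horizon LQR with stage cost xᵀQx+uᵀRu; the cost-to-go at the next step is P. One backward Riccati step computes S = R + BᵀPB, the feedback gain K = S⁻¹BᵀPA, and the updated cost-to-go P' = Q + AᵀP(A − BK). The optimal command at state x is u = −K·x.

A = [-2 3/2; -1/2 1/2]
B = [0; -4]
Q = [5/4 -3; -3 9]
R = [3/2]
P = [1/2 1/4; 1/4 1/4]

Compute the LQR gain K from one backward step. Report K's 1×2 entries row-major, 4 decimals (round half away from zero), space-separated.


0.4545 -0.3636

BᵀP = [-1.0000 -1.0000]
S = R + BᵀPB = [3/2] + [4.0000] = [5.5000]
BᵀPA = [2.5000 -2.0000]
K = S⁻¹·BᵀPA = [0.4545 -0.3636]
A−BK = [-2.0000 1.5000; 1.3182 -0.9545]
AᵀP(A−BK) = [1.4261 -1.0909; -1.0909 0.8352]
P' = Q + AᵀP(A−BK) = [2.6761 -4.0909; -4.0909 9.8352]
tr(P') = 12.5114


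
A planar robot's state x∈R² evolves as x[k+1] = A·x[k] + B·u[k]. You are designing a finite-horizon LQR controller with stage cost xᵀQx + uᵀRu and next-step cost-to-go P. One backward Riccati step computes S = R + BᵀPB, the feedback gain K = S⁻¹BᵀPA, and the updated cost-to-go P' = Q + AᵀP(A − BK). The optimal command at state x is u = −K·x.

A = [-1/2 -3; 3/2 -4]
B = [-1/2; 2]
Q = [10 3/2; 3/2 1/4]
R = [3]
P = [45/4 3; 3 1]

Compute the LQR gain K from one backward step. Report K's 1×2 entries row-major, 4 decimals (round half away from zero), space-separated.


0.1475 -0.8197

BᵀP = [0.3750 0.5000]
S = R + BᵀPB = [3] + [0.8125] = [3.8125]
BᵀPA = [0.5625 -3.1250]
K = S⁻¹·BᵀPA = [0.1475 -0.8197]
A−BK = [-0.4262 -3.4098; 1.2049 -2.3607]
AᵀP(A−BK) = [0.4795 3.8361; 3.8361 186.6885]
P' = Q + AᵀP(A−BK) = [10.4795 5.3361; 5.3361 186.9385]
tr(P') = 197.4180


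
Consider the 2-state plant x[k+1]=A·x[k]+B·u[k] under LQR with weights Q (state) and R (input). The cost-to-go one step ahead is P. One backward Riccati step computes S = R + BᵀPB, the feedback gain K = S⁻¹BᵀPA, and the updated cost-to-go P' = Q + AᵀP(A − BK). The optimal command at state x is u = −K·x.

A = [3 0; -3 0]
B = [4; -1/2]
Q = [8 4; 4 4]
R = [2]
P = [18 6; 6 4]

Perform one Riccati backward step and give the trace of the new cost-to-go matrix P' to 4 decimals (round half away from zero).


27.5393

BᵀP = [69.0000 22.0000]
S = R + BᵀPB = [2] + [265.0000] = [267.0000]
BᵀPA = [141.0000 0.0000]
K = S⁻¹·BᵀPA = [0.5281 0.0000]
A−BK = [0.8876 0.0000; -2.7360 0.0000]
AᵀP(A−BK) = [15.5393 0.0000; 0.0000 0.0000]
P' = Q + AᵀP(A−BK) = [23.5393 4.0000; 4.0000 4.0000]
tr(P') = 27.5393


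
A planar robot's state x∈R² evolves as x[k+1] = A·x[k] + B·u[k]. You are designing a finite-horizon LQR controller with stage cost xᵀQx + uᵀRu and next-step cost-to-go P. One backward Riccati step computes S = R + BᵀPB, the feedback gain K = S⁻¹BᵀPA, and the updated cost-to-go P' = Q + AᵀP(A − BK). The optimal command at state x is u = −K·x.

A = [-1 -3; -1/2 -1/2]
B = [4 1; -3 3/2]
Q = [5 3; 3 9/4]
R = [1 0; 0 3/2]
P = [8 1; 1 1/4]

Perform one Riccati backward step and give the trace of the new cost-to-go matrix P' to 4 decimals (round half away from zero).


BᵀP = [29.0000 3.2500; 9.5000 1.3750]
S = R + BᵀPB = [1 0; 0 3/2] + [106.2500 33.8750; 33.8750 11.5625] = [107.2500 33.8750; 33.8750 13.0625]
BᵀPA = [-30.6250 -88.6250; -10.1875 -29.1875]
K = S⁻¹·BᵀPA = [-0.2168 -0.6666; -0.2178 -0.5058]
A−BK = [0.0848 0.1721; -0.8237 -1.7411]
AᵀP(A−BK) = [0.2055 0.4956; 0.4956 1.2236]
P' = Q + AᵀP(A−BK) = [5.2055 3.4956; 3.4956 3.4736]
tr(P') = 8.6791

8.6791


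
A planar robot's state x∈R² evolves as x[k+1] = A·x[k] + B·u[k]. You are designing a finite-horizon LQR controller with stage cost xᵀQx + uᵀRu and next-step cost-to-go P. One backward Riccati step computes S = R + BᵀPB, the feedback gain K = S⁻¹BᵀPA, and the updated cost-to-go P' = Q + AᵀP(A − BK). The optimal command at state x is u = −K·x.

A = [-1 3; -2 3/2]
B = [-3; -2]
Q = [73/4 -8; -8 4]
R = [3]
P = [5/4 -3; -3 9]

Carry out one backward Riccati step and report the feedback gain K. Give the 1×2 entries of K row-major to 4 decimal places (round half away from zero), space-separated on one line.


BᵀP = [2.2500 -9.0000]
S = R + BᵀPB = [3] + [11.2500] = [14.2500]
BᵀPA = [15.7500 -6.7500]
K = S⁻¹·BᵀPA = [1.1053 -0.4737]
A−BK = [2.3158 1.5789; 0.2105 0.5526]
AᵀP(A−BK) = [7.8421 -0.7895; -0.7895 1.3026]
P' = Q + AᵀP(A−BK) = [26.0921 -8.7895; -8.7895 5.3026]
tr(P') = 31.3947

1.1053 -0.4737


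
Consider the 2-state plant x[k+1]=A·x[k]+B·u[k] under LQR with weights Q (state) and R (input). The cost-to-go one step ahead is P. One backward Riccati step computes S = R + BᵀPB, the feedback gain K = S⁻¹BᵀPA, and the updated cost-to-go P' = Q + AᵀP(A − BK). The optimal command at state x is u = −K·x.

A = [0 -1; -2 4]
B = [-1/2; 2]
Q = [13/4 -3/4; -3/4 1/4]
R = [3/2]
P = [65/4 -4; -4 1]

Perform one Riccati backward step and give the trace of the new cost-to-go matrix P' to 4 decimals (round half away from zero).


BᵀP = [-16.1250 4.0000]
S = R + BᵀPB = [3/2] + [16.0625] = [17.5625]
BᵀPA = [-8.0000 32.1250]
K = S⁻¹·BᵀPA = [-0.4555 1.8292]
A−BK = [-0.2278 -0.0854; -1.0890 0.3416]
AᵀP(A−BK) = [0.3559 -1.3665; -1.3665 5.4875]
P' = Q + AᵀP(A−BK) = [3.6059 -2.1165; -2.1165 5.7375]
tr(P') = 9.3434

9.3434
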